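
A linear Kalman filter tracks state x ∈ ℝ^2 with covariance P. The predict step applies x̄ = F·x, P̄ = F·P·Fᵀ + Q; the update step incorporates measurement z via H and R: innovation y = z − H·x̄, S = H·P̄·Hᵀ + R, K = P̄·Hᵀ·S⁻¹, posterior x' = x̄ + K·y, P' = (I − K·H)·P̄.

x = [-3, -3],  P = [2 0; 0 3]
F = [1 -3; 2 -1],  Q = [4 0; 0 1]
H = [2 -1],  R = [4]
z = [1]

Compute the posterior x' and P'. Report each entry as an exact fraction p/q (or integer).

x̄ = F·x = [6, -3]
P̄ = F·P·Fᵀ + Q = [33 13; 13 12]
y = z − H·x̄ = [-14]
S = H·P̄·Hᵀ + R = [96]
K = P̄·Hᵀ·S⁻¹ = [53/96; 7/48]
x' = x̄ + K·y = [-83/48, -121/24]
P' = (I − K·H)·P̄ = [359/96 253/48; 253/48 239/24]

x' = [-83/48, -121/24]
P' = [359/96 253/48; 253/48 239/24]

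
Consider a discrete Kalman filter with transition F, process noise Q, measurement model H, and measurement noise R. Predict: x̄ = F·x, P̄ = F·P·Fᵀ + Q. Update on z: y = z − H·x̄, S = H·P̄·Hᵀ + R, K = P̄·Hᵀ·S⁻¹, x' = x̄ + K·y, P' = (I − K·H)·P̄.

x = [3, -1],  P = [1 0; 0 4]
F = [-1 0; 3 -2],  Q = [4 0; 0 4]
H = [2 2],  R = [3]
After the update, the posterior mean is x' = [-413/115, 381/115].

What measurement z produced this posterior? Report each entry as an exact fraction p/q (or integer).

z = [-1]

x̄ = F·x = [-3, 11]
P̄ = F·P·Fᵀ + Q = [5 -3; -3 29]
S = H·P̄·Hᵀ + R = [115]
K = P̄·Hᵀ·S⁻¹ = [4/115; 52/115]
x' − x̄ = [-68/115, -884/115] = K·y
y = (KᵀK)⁻¹·Kᵀ·(x' − x̄) = [-17]
z = y + H·x̄ = [-17] + [16] = [-1]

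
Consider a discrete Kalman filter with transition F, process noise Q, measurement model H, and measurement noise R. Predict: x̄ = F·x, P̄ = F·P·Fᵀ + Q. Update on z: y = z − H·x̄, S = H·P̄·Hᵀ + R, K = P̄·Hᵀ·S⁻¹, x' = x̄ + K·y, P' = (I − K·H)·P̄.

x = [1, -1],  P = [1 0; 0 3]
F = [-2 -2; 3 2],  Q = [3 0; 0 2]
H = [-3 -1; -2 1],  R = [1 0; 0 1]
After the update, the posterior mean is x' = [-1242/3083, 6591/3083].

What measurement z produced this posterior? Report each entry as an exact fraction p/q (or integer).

x̄ = F·x = [0, 1]
P̄ = F·P·Fᵀ + Q = [19 -18; -18 23]
S = H·P̄·Hᵀ + R = [87 109; 109 172]
K = P̄·Hᵀ·S⁻¹ = [-604/3083 -621/3083; -1099/3083 1754/3083]
x' − x̄ = [-1242/3083, 3508/3083] = K·y
y = (KᵀK)⁻¹·Kᵀ·(x' − x̄) = [0, 2]
z = y + H·x̄ = [0, 2] + [-1, 1] = [-1, 3]

z = [-1, 3]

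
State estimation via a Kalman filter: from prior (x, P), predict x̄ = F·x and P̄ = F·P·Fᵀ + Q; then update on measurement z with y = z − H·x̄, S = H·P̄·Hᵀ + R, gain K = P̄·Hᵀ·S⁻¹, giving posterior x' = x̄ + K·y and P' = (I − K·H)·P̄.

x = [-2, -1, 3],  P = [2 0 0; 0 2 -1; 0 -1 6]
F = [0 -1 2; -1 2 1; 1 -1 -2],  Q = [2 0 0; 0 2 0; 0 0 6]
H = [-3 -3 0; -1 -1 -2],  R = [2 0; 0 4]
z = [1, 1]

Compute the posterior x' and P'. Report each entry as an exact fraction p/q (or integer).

x' = [2083/9238, -4791/9238, -3481/9238]
P' = [69433/9238 -68051/9238 429/9238; -68051/9238 68713/9238 -1479/9238; 429/9238 -1479/9238 8765/9238]

x̄ = F·x = [7, 3, -7]
P̄ = F·P·Fᵀ + Q = [32 5 -22; 5 14 -13; -22 -13 30]
y = z − H·x̄ = [31, -3]
S = H·P̄·Hᵀ + R = [506 -42; -42 40]
K = P̄·Hᵀ·S⁻¹ = [-2073/9238 -280/4619; -993/9238 287/4619; 1575/9238 -2060/4619]
x' = x̄ + K·y = [2083/9238, -4791/9238, -3481/9238]
P' = (I − K·H)·P̄ = [69433/9238 -68051/9238 429/9238; -68051/9238 68713/9238 -1479/9238; 429/9238 -1479/9238 8765/9238]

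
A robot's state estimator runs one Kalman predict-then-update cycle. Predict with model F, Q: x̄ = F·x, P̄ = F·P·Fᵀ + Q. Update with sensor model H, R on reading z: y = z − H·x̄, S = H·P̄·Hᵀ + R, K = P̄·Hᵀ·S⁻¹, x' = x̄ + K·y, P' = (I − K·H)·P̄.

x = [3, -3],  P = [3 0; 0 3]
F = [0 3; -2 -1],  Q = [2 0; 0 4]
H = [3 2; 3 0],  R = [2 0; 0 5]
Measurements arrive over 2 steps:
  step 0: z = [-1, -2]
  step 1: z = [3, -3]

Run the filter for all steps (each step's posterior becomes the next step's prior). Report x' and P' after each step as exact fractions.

step 0: x̄ = F·x = [-9, -3]
step 0: P̄ = F·P·Fᵀ + Q = [29 -9; -9 19]
step 0: y = z − H·x̄ = [32, 25]
step 0: S = H·P̄·Hᵀ + R = [231 207; 207 266]
step 0: K = P̄·Hᵀ·S⁻¹ = [115/6199 1938/6199; 8515/18597 -2838/6199]
step 0: x' = x̄ + K·y = [-3661/6199, 3839/18597]
step 0: P' = (I − K·H)·P̄ = [3230/6199 -4730/6199; -4730/6199 29800/18597]
step 1: x̄ = F·x = [3839/6199, 18127/18597]
step 1: P̄ = F·P·Fᵀ + Q = [101798/6199 -1420/6199; -1420/6199 86188/18597]
step 1: y = z − H·x̄ = [-15014/18597, -30114/6199]
step 1: S = H·P̄·Hᵀ + R = [3079372/18597 907662/6199; 907662/6199 947177/6199]
step 1: K = P̄·Hᵀ·S⁻¹ = [324165/5129392 4701219/17952872; 937741/2564696 -3185541/8976436]
step 1: x' = x̄ + K·y = [-1805121/2564696, 3082115/1282348]
step 1: P' = (I − K·H)·P̄ = [7835365/17952872 -5309235/8976436; -5309235/8976436 5622973/4488218]

step 0: x' = [-3661/6199, 3839/18597], P' = [3230/6199 -4730/6199; -4730/6199 29800/18597]
step 1: x' = [-1805121/2564696, 3082115/1282348], P' = [7835365/17952872 -5309235/8976436; -5309235/8976436 5622973/4488218]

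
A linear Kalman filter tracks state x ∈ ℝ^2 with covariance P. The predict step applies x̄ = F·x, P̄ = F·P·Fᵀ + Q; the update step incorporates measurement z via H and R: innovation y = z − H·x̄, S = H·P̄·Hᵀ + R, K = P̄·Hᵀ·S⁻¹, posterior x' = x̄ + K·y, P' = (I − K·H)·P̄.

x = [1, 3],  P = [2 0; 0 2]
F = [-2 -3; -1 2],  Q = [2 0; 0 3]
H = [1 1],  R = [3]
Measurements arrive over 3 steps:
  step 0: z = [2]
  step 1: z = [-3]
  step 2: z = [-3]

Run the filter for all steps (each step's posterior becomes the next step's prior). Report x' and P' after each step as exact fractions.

step 0: x̄ = F·x = [-11, 5]
step 0: P̄ = F·P·Fᵀ + Q = [28 -8; -8 13]
step 0: y = z − H·x̄ = [8]
step 0: S = H·P̄·Hᵀ + R = [28]
step 0: K = P̄·Hᵀ·S⁻¹ = [5/7; 5/28]
step 0: x' = x̄ + K·y = [-37/7, 45/7]
step 0: P' = (I − K·H)·P̄ = [96/7 -81/7; -81/7 339/28]
step 1: x̄ = F·x = [-61/7, 127/7]
step 1: P̄ = F·P·Fᵀ + Q = [755/28 -471/14; -471/14 780/7]
step 1: y = z − H·x̄ = [-87/7]
step 1: S = H·P̄·Hᵀ + R = [2075/28]
step 1: K = P̄·Hᵀ·S⁻¹ = [-187/2075; 2178/2075]
step 1: x' = x̄ + K·y = [-15758/2075, 10577/2075]
step 1: P' = (I − K·H)·P̄ = [54702/2075 -55263/2075; -55263/2075 61797/2075]
step 2: x̄ = F·x = [-43/415, 36912/2075]
step 2: P̄ = F·P·Fᵀ + Q = [4639/83 -41223/415; -41223/415 529167/2075]
step 2: y = z − H·x̄ = [-42922/2075]
step 2: S = H·P̄·Hᵀ + R = [239137/2075]
step 2: K = P̄·Hᵀ·S⁻¹ = [-90140/239137; 323052/239137]
step 2: x' = x̄ + K·y = [1839795/239137, -2428440/239137]
step 2: P' = (I − K·H)·P̄ = [9449973/239137 -9720393/239137; -9720393/239137 10689549/239137]

step 0: x' = [-37/7, 45/7], P' = [96/7 -81/7; -81/7 339/28]
step 1: x' = [-15758/2075, 10577/2075], P' = [54702/2075 -55263/2075; -55263/2075 61797/2075]
step 2: x' = [1839795/239137, -2428440/239137], P' = [9449973/239137 -9720393/239137; -9720393/239137 10689549/239137]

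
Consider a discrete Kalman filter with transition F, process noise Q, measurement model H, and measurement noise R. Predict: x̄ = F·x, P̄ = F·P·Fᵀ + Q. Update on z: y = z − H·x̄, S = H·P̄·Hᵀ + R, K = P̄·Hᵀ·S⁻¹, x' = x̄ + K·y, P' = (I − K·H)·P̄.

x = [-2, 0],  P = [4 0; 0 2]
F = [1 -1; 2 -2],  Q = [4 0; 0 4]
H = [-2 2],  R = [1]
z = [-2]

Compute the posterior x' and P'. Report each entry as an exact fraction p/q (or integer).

x̄ = F·x = [-2, -4]
P̄ = F·P·Fᵀ + Q = [10 12; 12 28]
y = z − H·x̄ = [2]
S = H·P̄·Hᵀ + R = [57]
K = P̄·Hᵀ·S⁻¹ = [4/57; 32/57]
x' = x̄ + K·y = [-106/57, -164/57]
P' = (I − K·H)·P̄ = [554/57 556/57; 556/57 572/57]

x' = [-106/57, -164/57]
P' = [554/57 556/57; 556/57 572/57]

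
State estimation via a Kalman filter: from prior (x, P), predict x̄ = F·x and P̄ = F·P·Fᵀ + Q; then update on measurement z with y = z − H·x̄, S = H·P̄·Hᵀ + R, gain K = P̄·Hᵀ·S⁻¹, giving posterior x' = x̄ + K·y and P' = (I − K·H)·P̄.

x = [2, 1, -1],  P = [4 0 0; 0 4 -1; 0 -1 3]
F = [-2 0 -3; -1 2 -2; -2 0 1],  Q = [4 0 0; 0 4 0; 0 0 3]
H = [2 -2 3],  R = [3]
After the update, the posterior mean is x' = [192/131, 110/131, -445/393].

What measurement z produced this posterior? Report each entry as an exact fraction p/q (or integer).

z = [-2]

x̄ = F·x = [-1, 2, -5]
P̄ = F·P·Fᵀ + Q = [47 32 7; 32 44 0; 7 0 22]
S = H·P̄·Hᵀ + R = [393]
K = P̄·Hᵀ·S⁻¹ = [17/131; -8/131; 80/393]
x' − x̄ = [323/131, -152/131, 1520/393] = K·y
y = (KᵀK)⁻¹·Kᵀ·(x' − x̄) = [19]
z = y + H·x̄ = [19] + [-21] = [-2]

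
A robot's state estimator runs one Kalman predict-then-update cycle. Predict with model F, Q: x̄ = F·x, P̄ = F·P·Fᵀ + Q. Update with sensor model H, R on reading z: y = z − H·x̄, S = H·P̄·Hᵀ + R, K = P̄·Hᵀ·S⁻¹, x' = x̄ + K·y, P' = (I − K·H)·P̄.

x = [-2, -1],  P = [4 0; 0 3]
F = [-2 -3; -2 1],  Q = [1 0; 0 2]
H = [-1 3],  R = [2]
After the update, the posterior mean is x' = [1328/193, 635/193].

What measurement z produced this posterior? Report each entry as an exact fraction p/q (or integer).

z = [3]

x̄ = F·x = [7, 3]
P̄ = F·P·Fᵀ + Q = [44 7; 7 21]
S = H·P̄·Hᵀ + R = [193]
K = P̄·Hᵀ·S⁻¹ = [-23/193; 56/193]
x' − x̄ = [-23/193, 56/193] = K·y
y = (KᵀK)⁻¹·Kᵀ·(x' − x̄) = [1]
z = y + H·x̄ = [1] + [2] = [3]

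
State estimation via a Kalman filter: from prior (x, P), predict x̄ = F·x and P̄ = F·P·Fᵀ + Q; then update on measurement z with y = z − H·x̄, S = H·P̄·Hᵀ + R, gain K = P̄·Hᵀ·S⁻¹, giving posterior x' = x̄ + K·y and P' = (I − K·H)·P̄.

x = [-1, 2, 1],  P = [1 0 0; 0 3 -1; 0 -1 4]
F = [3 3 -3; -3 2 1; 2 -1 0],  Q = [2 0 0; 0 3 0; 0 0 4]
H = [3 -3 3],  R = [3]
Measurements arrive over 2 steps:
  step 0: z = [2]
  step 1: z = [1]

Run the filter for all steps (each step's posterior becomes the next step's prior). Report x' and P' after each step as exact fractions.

step 0: x' = [817/103, 983/206, -260/103], P' = [3929/103 4515/206 -1650/103; 4515/206 6213/412 -713/103; -1650/103 -713/103 941/103]
step 1: x' = [53191/55961, 178531/223844, 20945/111922], P' = [4194139/223844 1531833/111922 -1084887/223844; 1531833/111922 2802231/223844 -69836/55961; -1084887/223844 -69836/55961 4083279/1119220]

step 0: x̄ = F·x = [0, 8, -4]
step 0: P̄ = F·P·Fᵀ + Q = [92 0 -6; 0 24 -11; -6 -11 11]
step 0: y = z − H·x̄ = [38]
step 0: S = H·P̄·Hᵀ + R = [1236]
step 0: K = P̄·Hᵀ·S⁻¹ = [43/206; -35/412; 4/103]
step 0: x' = x̄ + K·y = [817/103, 983/206, -260/103]
step 0: P' = (I − K·H)·P̄ = [3929/103 4515/206 -1650/103; 4515/206 6213/412 -713/103; -1650/103 -713/103 941/103]
step 1: x̄ = F·x = [9411/206, -1728/103, 2285/206]
step 1: P̄ = F·P·Fᵀ + Q = [564737/412 -53298/103 133791/412; -53298/103 22782/103 -13465/103; 133791/412 -13465/103 34605/412]
step 1: y = z − H·x̄ = [-22625/103]
step 1: S = H·P̄·Hᵀ + R = [3357660/103]
step 1: K = P̄·Hᵀ·S⁻¹ = [22793/111922; -17909/223844; 13891/279805]
step 1: x' = x̄ + K·y = [53191/55961, 178531/223844, 20945/111922]
step 1: P' = (I − K·H)·P̄ = [4194139/223844 1531833/111922 -1084887/223844; 1531833/111922 2802231/223844 -69836/55961; -1084887/223844 -69836/55961 4083279/1119220]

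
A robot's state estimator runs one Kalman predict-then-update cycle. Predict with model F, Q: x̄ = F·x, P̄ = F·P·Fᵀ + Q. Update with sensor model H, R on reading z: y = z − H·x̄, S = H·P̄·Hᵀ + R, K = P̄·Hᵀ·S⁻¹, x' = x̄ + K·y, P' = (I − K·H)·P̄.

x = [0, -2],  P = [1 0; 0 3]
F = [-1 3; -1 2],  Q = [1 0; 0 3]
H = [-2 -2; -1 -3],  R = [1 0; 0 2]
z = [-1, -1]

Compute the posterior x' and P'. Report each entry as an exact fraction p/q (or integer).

x' = [40/289, 271/867]
P' = [201/289 -365/867; -365/867 959/2601]

x̄ = F·x = [-6, -4]
P̄ = F·P·Fᵀ + Q = [29 19; 19 16]
y = z − H·x̄ = [-21, -19]
S = H·P̄·Hᵀ + R = [333 306; 306 289]
K = P̄·Hᵀ·S⁻¹ = [-28/51 82/289; 16/153 -99/289]
x' = x̄ + K·y = [40/289, 271/867]
P' = (I − K·H)·P̄ = [201/289 -365/867; -365/867 959/2601]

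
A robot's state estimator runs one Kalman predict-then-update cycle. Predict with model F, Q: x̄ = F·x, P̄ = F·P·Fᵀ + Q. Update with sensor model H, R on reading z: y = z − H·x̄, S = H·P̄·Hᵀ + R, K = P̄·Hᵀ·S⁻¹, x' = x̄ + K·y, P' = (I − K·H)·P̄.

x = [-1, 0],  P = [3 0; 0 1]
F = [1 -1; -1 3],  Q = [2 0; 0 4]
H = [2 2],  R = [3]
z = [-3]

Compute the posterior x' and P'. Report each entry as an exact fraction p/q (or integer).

x̄ = F·x = [-1, 1]
P̄ = F·P·Fᵀ + Q = [6 -6; -6 16]
y = z − H·x̄ = [-3]
S = H·P̄·Hᵀ + R = [43]
K = P̄·Hᵀ·S⁻¹ = [0; 20/43]
x' = x̄ + K·y = [-1, -17/43]
P' = (I − K·H)·P̄ = [6 -6; -6 288/43]

x' = [-1, -17/43]
P' = [6 -6; -6 288/43]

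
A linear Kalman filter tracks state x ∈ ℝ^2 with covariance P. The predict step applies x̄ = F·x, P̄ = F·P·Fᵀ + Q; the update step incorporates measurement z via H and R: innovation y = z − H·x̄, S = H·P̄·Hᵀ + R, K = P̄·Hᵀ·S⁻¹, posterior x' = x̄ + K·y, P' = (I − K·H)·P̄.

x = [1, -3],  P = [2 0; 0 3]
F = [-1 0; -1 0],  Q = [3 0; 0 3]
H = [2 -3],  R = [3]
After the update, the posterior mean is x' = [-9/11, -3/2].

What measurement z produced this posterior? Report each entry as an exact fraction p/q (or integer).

x̄ = F·x = [-1, -1]
P̄ = F·P·Fᵀ + Q = [5 2; 2 5]
S = H·P̄·Hᵀ + R = [44]
K = P̄·Hᵀ·S⁻¹ = [1/11; -1/4]
x' − x̄ = [2/11, -1/2] = K·y
y = (KᵀK)⁻¹·Kᵀ·(x' − x̄) = [2]
z = y + H·x̄ = [2] + [1] = [3]

z = [3]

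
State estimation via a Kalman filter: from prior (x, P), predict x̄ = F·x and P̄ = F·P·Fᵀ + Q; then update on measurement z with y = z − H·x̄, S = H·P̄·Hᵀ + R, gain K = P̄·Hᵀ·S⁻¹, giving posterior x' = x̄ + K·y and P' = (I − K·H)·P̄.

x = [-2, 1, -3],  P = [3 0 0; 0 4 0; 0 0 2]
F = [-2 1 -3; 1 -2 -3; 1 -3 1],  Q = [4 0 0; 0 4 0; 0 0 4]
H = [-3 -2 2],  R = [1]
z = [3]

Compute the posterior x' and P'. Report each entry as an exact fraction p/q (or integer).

x' = [-20/171, 583/855, 112/57]
P' = [718/171 -1084/171 -8/57; -1084/171 32351/855 1613/57; -8/57 1613/57 535/19]

x̄ = F·x = [14, 5, -8]
P̄ = F·P·Fᵀ + Q = [38 4 -24; 4 41 21; -24 21 45]
y = z − H·x̄ = [71]
S = H·P̄·Hᵀ + R = [855]
K = P̄·Hᵀ·S⁻¹ = [-34/171; -52/855; 8/57]
x' = x̄ + K·y = [-20/171, 583/855, 112/57]
P' = (I − K·H)·P̄ = [718/171 -1084/171 -8/57; -1084/171 32351/855 1613/57; -8/57 1613/57 535/19]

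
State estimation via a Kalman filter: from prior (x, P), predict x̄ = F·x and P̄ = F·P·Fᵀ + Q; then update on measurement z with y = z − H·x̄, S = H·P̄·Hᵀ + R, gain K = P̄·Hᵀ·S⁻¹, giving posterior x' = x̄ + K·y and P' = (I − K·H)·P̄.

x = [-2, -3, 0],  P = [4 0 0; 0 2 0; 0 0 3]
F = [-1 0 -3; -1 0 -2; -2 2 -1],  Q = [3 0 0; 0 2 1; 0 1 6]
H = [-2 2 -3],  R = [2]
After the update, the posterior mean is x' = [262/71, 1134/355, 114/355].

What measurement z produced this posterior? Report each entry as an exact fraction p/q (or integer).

x̄ = F·x = [2, 2, -2]
P̄ = F·P·Fᵀ + Q = [34 22 17; 22 18 15; 17 15 33]
S = H·P̄·Hᵀ + R = [355]
K = P̄·Hᵀ·S⁻¹ = [-15/71; -53/355; -103/355]
x' − x̄ = [120/71, 424/355, 824/355] = K·y
y = (KᵀK)⁻¹·Kᵀ·(x' − x̄) = [-8]
z = y + H·x̄ = [-8] + [6] = [-2]

z = [-2]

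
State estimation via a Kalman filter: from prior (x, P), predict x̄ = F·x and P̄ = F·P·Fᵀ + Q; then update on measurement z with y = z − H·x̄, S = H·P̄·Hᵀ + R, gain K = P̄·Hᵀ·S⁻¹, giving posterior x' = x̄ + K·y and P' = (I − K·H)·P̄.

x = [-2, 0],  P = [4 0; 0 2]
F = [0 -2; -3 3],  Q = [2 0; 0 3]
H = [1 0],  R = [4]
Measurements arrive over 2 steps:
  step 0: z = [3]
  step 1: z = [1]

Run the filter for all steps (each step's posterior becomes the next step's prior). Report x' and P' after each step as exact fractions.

step 0: x' = [15/7, 24/7], P' = [20/7 -24/7; -24/7 327/7]
step 1: x' = [113/135, -42/5], P' = [2644/675 -156/25; -156/25 1038/25]

step 0: x̄ = F·x = [0, 6]
step 0: P̄ = F·P·Fᵀ + Q = [10 -12; -12 57]
step 0: y = z − H·x̄ = [3]
step 0: S = H·P̄·Hᵀ + R = [14]
step 0: K = P̄·Hᵀ·S⁻¹ = [5/7; -6/7]
step 0: x' = x̄ + K·y = [15/7, 24/7]
step 0: P' = (I − K·H)·P̄ = [20/7 -24/7; -24/7 327/7]
step 1: x̄ = F·x = [-48/7, 27/7]
step 1: P̄ = F·P·Fᵀ + Q = [1322/7 -2106/7; -2106/7 3576/7]
step 1: y = z − H·x̄ = [55/7]
step 1: S = H·P̄·Hᵀ + R = [1350/7]
step 1: K = P̄·Hᵀ·S⁻¹ = [661/675; -39/25]
step 1: x' = x̄ + K·y = [113/135, -42/5]
step 1: P' = (I − K·H)·P̄ = [2644/675 -156/25; -156/25 1038/25]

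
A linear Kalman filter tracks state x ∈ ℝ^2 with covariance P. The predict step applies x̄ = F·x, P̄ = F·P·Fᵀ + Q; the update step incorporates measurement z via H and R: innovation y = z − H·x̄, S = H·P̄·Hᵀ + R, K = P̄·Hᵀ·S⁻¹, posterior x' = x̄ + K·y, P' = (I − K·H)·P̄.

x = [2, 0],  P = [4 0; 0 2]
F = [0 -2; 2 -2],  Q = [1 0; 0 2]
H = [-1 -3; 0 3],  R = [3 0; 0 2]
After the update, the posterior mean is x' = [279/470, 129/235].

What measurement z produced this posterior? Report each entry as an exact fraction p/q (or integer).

x̄ = F·x = [0, 4]
P̄ = F·P·Fᵀ + Q = [9 8; 8 26]
S = H·P̄·Hᵀ + R = [294 -258; -258 236]
K = P̄·Hᵀ·S⁻¹ = [-133/235 -243/470; -43/705 62/235]
x' − x̄ = [279/470, -811/235] = K·y
y = (KᵀK)⁻¹·Kᵀ·(x' − x̄) = [9, -11]
z = y + H·x̄ = [9, -11] + [-12, 12] = [-3, 1]

z = [-3, 1]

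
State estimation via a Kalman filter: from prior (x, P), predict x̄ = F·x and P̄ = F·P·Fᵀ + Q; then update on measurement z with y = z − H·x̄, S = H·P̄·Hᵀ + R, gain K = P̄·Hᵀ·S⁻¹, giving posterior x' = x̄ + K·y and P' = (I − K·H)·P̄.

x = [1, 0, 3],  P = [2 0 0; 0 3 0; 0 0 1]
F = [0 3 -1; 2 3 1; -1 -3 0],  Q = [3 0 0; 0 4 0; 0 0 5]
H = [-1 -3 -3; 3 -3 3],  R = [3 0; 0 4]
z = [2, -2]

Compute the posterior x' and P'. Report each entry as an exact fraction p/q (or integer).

x̄ = F·x = [-3, 5, -1]
P̄ = F·P·Fᵀ + Q = [31 26 -27; 26 40 -31; -27 -31 34]
y = z − H·x̄ = [11, 25]
S = H·P̄·Hᵀ + R = [136 129; 129 553]
K = P̄·Hᵀ·S⁻¹ = [-6970/58567 -5364/58567; -11894/58567 -11523/58567; -4752/58567 13182/58567]
x' = x̄ + K·y = [-386471/58567, -126074/58567, 218711/58567]
P' = (I − K·H)·P̄ = [1266393/58567 429192/58567 -844353/58567; 429192/58567 156693/58567 -287863/58567; -844353/58567 -287863/58567 574066/58567]

x' = [-386471/58567, -126074/58567, 218711/58567]
P' = [1266393/58567 429192/58567 -844353/58567; 429192/58567 156693/58567 -287863/58567; -844353/58567 -287863/58567 574066/58567]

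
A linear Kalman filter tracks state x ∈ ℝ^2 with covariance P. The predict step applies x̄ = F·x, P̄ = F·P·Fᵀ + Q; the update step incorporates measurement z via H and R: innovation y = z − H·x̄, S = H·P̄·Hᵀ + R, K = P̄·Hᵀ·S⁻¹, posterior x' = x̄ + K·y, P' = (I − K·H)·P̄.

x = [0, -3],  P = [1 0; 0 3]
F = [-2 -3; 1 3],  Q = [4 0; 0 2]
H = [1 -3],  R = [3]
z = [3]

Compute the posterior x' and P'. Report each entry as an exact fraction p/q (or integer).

x' = [156/241, -411/482]
P' = [993/241 270/241; 270/241 299/482]

x̄ = F·x = [9, -9]
P̄ = F·P·Fᵀ + Q = [35 -29; -29 30]
y = z − H·x̄ = [-33]
S = H·P̄·Hᵀ + R = [482]
K = P̄·Hᵀ·S⁻¹ = [61/241; -119/482]
x' = x̄ + K·y = [156/241, -411/482]
P' = (I − K·H)·P̄ = [993/241 270/241; 270/241 299/482]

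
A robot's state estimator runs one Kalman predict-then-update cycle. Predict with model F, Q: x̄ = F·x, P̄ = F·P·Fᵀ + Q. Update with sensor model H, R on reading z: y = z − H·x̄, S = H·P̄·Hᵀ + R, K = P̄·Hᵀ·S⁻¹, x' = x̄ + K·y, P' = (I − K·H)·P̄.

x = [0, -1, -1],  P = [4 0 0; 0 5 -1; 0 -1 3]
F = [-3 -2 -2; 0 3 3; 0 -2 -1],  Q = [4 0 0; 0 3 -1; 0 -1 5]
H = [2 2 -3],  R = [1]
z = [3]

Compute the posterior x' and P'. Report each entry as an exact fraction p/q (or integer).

x' = [2116/545, -222/109, 131/545]
P' = [34864/545 -3816/109 10524/545; -3816/109 2568/109 -841/109; 10524/545 -841/109 4244/545]

x̄ = F·x = [4, -6, 3]
P̄ = F·P·Fᵀ + Q = [64 -36 20; -36 57 -31; 20 -31 24]
y = z − H·x̄ = [16]
S = H·P̄·Hᵀ + R = [545]
K = P̄·Hᵀ·S⁻¹ = [-4/545; 27/109; -94/545]
x' = x̄ + K·y = [2116/545, -222/109, 131/545]
P' = (I − K·H)·P̄ = [34864/545 -3816/109 10524/545; -3816/109 2568/109 -841/109; 10524/545 -841/109 4244/545]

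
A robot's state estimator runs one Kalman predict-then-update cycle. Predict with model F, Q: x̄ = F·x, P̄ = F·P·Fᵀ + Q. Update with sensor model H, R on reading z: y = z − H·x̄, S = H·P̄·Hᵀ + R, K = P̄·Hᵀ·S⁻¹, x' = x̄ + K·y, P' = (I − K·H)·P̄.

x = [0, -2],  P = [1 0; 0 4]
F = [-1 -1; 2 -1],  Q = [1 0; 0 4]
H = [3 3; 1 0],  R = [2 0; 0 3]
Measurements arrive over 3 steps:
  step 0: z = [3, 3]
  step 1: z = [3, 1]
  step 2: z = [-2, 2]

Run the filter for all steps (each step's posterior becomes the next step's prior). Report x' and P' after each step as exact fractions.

step 0: x̄ = F·x = [2, 2]
step 0: P̄ = F·P·Fᵀ + Q = [6 2; 2 12]
step 0: y = z − H·x̄ = [-9, 1]
step 0: S = H·P̄·Hᵀ + R = [200 24; 24 9]
step 0: K = P̄·Hᵀ·S⁻¹ = [1/17 26/51; 55/204 -76/153]
step 0: x' = x̄ + K·y = [101/51, -565/612]
step 0: P' = (I − K·H)·P̄ = [26/17 -76/51; -76/51 511/306]
step 1: x̄ = F·x = [-647/612, 2989/612]
step 1: P̄ = F·P·Fᵀ + Q = [373/306 31/306; 31/306 5431/306]
step 1: y = z − H·x̄ = [-865/102, 1259/612]
step 1: S = H·P̄·Hᵀ + R = [2967/17 202/51; 202/51 1291/306]
step 1: K = P̄·Hᵀ·S⁻¹ = [3636/220517 60299/220517; 69009/220517 -59491/220517]
step 1: x' = x̄ + K·y = [-279833/441034, 738789/441034]
step 1: P' = (I − K·H)·P̄ = [180897/220517 -178473/220517; -178473/220517 224479/220517]
step 2: x̄ = F·x = [-229478/220517, -1298455/441034]
step 2: P̄ = F·P·Fᵀ + Q = [268947/220517 41158/220517; 41158/220517 2544027/220517]
step 2: y = z − H·x̄ = [4390165/441034, 670512/220517]
step 2: S = H·P̄·Hᵀ + R = [26498644/220517 930315/220517; 930315/220517 930498/220517]
step 2: K = P̄·Hᵀ·S⁻¹ = [930315/35963137 9464493/35963137; 10850620/35963137 -27773269/107889411]
step 2: x' = x̄ + K·y = [175465/10275182, -7434073/10275182]
step 2: P' = (I − K·H)·P̄ = [28393479/35963137 -27773269/35963137; -27773269/35963137 105021047/107889411]

step 0: x' = [101/51, -565/612], P' = [26/17 -76/51; -76/51 511/306]
step 1: x' = [-279833/441034, 738789/441034], P' = [180897/220517 -178473/220517; -178473/220517 224479/220517]
step 2: x' = [175465/10275182, -7434073/10275182], P' = [28393479/35963137 -27773269/35963137; -27773269/35963137 105021047/107889411]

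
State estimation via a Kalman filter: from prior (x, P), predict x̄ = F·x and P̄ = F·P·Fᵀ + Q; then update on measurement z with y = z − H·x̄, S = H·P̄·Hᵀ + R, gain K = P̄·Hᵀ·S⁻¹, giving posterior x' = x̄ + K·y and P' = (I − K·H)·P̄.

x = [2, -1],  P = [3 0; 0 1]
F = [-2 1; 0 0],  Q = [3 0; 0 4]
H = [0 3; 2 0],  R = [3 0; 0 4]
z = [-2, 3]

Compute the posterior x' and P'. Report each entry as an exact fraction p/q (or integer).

x̄ = F·x = [-5, 0]
P̄ = F·P·Fᵀ + Q = [16 0; 0 4]
y = z − H·x̄ = [-2, 13]
S = H·P̄·Hᵀ + R = [39 0; 0 68]
K = P̄·Hᵀ·S⁻¹ = [0 8/17; 4/13 0]
x' = x̄ + K·y = [19/17, -8/13]
P' = (I − K·H)·P̄ = [16/17 0; 0 4/13]

x' = [19/17, -8/13]
P' = [16/17 0; 0 4/13]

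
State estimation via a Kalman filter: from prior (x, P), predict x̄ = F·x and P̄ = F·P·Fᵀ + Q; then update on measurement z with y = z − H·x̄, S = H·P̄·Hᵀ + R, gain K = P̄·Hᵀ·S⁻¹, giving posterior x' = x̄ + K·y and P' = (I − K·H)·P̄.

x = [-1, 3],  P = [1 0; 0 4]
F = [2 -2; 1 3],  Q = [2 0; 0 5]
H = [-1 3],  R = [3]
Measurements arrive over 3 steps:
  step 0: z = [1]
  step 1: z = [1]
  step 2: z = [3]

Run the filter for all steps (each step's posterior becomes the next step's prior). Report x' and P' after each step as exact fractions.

step 0: x' = [-1552/535, -308/535], P' = [4026/535 1254/535; 1254/535 566/535]
step 1: x' = [-38923/12685, -18587/25370], P' = [30228/2537 52341/12685; 52341/12685 44551/25370]
step 2: x' = [-98622204/46322275, 11656142/46322275], P' = [548736654/46322275 191248908/46322275; 191248908/46322275 81842441/46322275]

step 0: x̄ = F·x = [-8, 8]
step 0: P̄ = F·P·Fᵀ + Q = [22 -22; -22 42]
step 0: y = z − H·x̄ = [-31]
step 0: S = H·P̄·Hᵀ + R = [535]
step 0: K = P̄·Hᵀ·S⁻¹ = [-88/535; 148/535]
step 0: x' = x̄ + K·y = [-1552/535, -308/535]
step 0: P' = (I − K·H)·P̄ = [4026/535 1254/535; 1254/535 566/535]
step 1: x̄ = F·x = [-2488/535, -2476/535]
step 1: P̄ = F·P·Fᵀ + Q = [9406/535 9672/535; 9672/535 19319/535]
step 1: y = z − H·x̄ = [1095/107]
step 1: S = H·P̄·Hᵀ + R = [25370/107]
step 1: K = P̄·Hᵀ·S⁻¹ = [1961/12685; 9657/25370]
step 1: x' = x̄ + K·y = [-38923/12685, -18587/25370]
step 1: P' = (I − K·H)·P̄ = [30228/2537 52341/12685; 52341/12685 44551/25370]
step 2: x̄ = F·x = [-59259/12685, -133607/25370]
step 2: P̄ = F·P·Fᵀ + Q = [300304/12685 377991/12685; 377991/12685 1458181/25370]
step 2: y = z − H·x̄ = [358413/25370]
step 2: S = H·P̄·Hᵀ + R = [1852891/5074]
step 2: K = P̄·Hᵀ·S⁻¹ = [1667338/9264455; 3618561/9264455]
step 2: x' = x̄ + K·y = [-98622204/46322275, 11656142/46322275]
step 2: P' = (I − K·H)·P̄ = [548736654/46322275 191248908/46322275; 191248908/46322275 81842441/46322275]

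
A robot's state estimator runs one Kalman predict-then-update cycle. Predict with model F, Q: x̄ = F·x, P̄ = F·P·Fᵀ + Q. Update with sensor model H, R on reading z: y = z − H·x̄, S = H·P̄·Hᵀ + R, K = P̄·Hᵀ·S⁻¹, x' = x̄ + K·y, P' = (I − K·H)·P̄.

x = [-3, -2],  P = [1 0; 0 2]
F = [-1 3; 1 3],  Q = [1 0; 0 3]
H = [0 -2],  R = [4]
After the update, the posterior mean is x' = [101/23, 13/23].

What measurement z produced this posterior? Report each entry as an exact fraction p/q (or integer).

z = [-2]

x̄ = F·x = [-3, -9]
P̄ = F·P·Fᵀ + Q = [20 17; 17 22]
S = H·P̄·Hᵀ + R = [92]
K = P̄·Hᵀ·S⁻¹ = [-17/46; -11/23]
x' − x̄ = [170/23, 220/23] = K·y
y = (KᵀK)⁻¹·Kᵀ·(x' − x̄) = [-20]
z = y + H·x̄ = [-20] + [18] = [-2]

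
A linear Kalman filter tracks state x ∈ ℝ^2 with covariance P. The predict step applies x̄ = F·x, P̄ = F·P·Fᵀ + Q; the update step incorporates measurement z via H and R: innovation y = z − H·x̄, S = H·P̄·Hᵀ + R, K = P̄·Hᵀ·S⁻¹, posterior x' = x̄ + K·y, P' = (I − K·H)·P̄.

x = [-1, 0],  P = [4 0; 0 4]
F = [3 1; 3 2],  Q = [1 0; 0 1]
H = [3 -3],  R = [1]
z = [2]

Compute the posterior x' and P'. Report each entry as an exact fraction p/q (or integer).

x' = [-183/55, -219/55]
P' = [2174/55 2177/55; 2177/55 2186/55]

x̄ = F·x = [-3, -3]
P̄ = F·P·Fᵀ + Q = [41 44; 44 53]
y = z − H·x̄ = [2]
S = H·P̄·Hᵀ + R = [55]
K = P̄·Hᵀ·S⁻¹ = [-9/55; -27/55]
x' = x̄ + K·y = [-183/55, -219/55]
P' = (I − K·H)·P̄ = [2174/55 2177/55; 2177/55 2186/55]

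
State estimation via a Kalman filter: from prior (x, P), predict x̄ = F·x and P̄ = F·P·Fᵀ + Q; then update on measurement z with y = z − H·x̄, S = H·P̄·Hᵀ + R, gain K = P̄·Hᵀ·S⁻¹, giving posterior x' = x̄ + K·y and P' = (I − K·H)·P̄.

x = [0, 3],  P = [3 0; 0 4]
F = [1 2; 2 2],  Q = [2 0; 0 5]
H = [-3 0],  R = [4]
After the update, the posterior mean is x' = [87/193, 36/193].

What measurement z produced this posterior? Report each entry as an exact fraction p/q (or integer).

x̄ = F·x = [6, 6]
P̄ = F·P·Fᵀ + Q = [21 22; 22 33]
S = H·P̄·Hᵀ + R = [193]
K = P̄·Hᵀ·S⁻¹ = [-63/193; -66/193]
x' − x̄ = [-1071/193, -1122/193] = K·y
y = (KᵀK)⁻¹·Kᵀ·(x' − x̄) = [17]
z = y + H·x̄ = [17] + [-18] = [-1]

z = [-1]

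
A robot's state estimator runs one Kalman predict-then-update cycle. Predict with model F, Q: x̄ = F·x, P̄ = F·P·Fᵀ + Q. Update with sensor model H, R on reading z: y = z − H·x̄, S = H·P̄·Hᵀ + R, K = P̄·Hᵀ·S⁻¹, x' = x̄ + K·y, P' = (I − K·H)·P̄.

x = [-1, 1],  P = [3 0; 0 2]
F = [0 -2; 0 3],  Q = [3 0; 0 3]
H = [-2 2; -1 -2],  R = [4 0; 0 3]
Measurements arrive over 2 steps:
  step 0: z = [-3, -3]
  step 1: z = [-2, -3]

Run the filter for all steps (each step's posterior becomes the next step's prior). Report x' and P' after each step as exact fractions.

step 0: x̄ = F·x = [-2, 3]
step 0: P̄ = F·P·Fᵀ + Q = [11 -12; -12 21]
step 0: y = z − H·x̄ = [-13, 1]
step 0: S = H·P̄·Hᵀ + R = [228 -86; -86 50]
step 0: K = P̄·Hᵀ·S⁻¹ = [-591/2002 -248/1001; 180/1001 -291/1001]
step 0: x' = x̄ + K·y = [3183/2002, 372/1001]
step 0: P' = (I − K·H)·P̄ = [642/1001 51/1001; 51/1001 411/1001]
step 1: x̄ = F·x = [-744/1001, 1116/1001]
step 1: P̄ = F·P·Fᵀ + Q = [4647/1001 -2466/1001; -2466/1001 6702/1001]
step 1: y = z − H·x̄ = [-5722/1001, -1515/1001]
step 1: S = H·P̄·Hᵀ + R = [69128/1001 -22446/1001; -22446/1001 24594/1001]
step 1: K = P̄·Hᵀ·S⁻¹ = [-57189/199186 -24943/99593; 17103/99593 -28684/99593]
step 1: x' = x̄ + K·y = [2706/2119, 1206/2119]
step 1: P' = (I − K·H)·P̄ = [63069/99593 5880/99593; 5880/99593 40086/99593]

step 0: x' = [3183/2002, 372/1001], P' = [642/1001 51/1001; 51/1001 411/1001]
step 1: x' = [2706/2119, 1206/2119], P' = [63069/99593 5880/99593; 5880/99593 40086/99593]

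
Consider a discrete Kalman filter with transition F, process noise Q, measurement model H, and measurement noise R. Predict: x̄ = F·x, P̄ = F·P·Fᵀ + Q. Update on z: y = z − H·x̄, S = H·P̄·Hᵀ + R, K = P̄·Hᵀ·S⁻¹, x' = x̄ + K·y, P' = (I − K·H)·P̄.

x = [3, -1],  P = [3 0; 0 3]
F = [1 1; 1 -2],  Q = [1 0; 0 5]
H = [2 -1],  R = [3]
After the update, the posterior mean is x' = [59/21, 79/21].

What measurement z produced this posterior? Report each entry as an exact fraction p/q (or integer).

z = [2]

x̄ = F·x = [2, 5]
P̄ = F·P·Fᵀ + Q = [7 -3; -3 20]
S = H·P̄·Hᵀ + R = [63]
K = P̄·Hᵀ·S⁻¹ = [17/63; -26/63]
x' − x̄ = [17/21, -26/21] = K·y
y = (KᵀK)⁻¹·Kᵀ·(x' − x̄) = [3]
z = y + H·x̄ = [3] + [-1] = [2]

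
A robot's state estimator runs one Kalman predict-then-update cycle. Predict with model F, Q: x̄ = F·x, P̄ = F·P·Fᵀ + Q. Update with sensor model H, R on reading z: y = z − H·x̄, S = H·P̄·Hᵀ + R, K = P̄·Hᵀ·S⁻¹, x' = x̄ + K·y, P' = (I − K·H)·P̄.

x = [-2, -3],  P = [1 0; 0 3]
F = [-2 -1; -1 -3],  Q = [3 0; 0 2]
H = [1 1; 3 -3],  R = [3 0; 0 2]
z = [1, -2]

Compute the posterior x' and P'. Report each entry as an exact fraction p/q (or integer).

x̄ = F·x = [7, 11]
P̄ = F·P·Fᵀ + Q = [10 11; 11 30]
y = z − H·x̄ = [-17, 10]
S = H·P̄·Hᵀ + R = [65 -60; -60 164]
K = P̄·Hᵀ·S⁻¹ = [816/1765 213/1412; 826/1765 -249/1412]
x' = x̄ + K·y = [2291/3530, 4521/3530]
P' = (I − K·H)·P̄ = [5251/7060 4541/7060; 4541/7060 5371/7060]

x' = [2291/3530, 4521/3530]
P' = [5251/7060 4541/7060; 4541/7060 5371/7060]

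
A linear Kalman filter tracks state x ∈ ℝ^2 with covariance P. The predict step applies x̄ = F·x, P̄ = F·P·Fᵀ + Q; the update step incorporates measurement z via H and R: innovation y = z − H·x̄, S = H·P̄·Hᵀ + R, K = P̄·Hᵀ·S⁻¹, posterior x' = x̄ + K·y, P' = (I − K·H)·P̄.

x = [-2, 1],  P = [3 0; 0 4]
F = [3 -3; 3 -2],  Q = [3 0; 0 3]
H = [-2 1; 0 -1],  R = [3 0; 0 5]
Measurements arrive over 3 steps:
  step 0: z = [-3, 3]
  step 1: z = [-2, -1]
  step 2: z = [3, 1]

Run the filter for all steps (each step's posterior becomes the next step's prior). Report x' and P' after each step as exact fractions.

step 0: x̄ = F·x = [-9, -8]
step 0: P̄ = F·P·Fᵀ + Q = [66 51; 51 46]
step 0: y = z − H·x̄ = [-13, -5]
step 0: S = H·P̄·Hᵀ + R = [109 56; 56 51]
step 0: K = P̄·Hᵀ·S⁻¹ = [-1275/2423 -1023/2423; -280/2423 -1878/2423]
step 0: x' = x̄ + K·y = [-117/2423, -6354/2423]
step 0: P' = (I − K·H)·P̄ = [4470/2423 5115/2423; 5115/2423 9390/2423]
step 1: x̄ = F·x = [18711/2423, 12357/2423]
step 1: P̄ = F·P·Fᵀ + Q = [39939/2423 19845/2423; 19845/2423 23679/2423]
step 1: y = z − H·x̄ = [20219/2423, 9934/2423]
step 1: S = H·P̄·Hᵀ + R = [111324/2423 16011/2423; 16011/2423 35794/2423]
step 1: K = P̄·Hᵀ·S⁻¹ = [-251903/512915 -171693/512915; -5337/102583 -65475/102583]
step 1: x' = x̄ + K·y = [1154902/512915, 210186/102583]
step 1: P' = (I − K·H)·P̄ = [807087/512915 171693/102583; 171693/102583 327375/102583]
step 2: x̄ = F·x = [311916/512915, 1362846/512915]
step 2: P̄ = F·P·Fᵀ + Q = [8082033/512915 4208058/512915; 4208058/512915 5048448/512915]
step 2: y = z − H·x̄ = [799731/512915, 1875761/512915]
step 2: S = H·P̄·Hᵀ + R = [22083093/512915 3367668/512915; 3367668/512915 7613023/512915]
step 2: K = P̄·Hᵀ·S⁻¹ = [-49943312/101886867 -11408230/33962289; -5612780/101886867 -21693904/33962289]
step 2: x' = x̄ + K·y = [-47024302/33962289, 7986806/33962289]
step 2: P' = (I − K·H)·P̄ = [53492231/33962289 57041150/33962289; 57041150/33962289 108469520/33962289]

step 0: x' = [-117/2423, -6354/2423], P' = [4470/2423 5115/2423; 5115/2423 9390/2423]
step 1: x' = [1154902/512915, 210186/102583], P' = [807087/512915 171693/102583; 171693/102583 327375/102583]
step 2: x' = [-47024302/33962289, 7986806/33962289], P' = [53492231/33962289 57041150/33962289; 57041150/33962289 108469520/33962289]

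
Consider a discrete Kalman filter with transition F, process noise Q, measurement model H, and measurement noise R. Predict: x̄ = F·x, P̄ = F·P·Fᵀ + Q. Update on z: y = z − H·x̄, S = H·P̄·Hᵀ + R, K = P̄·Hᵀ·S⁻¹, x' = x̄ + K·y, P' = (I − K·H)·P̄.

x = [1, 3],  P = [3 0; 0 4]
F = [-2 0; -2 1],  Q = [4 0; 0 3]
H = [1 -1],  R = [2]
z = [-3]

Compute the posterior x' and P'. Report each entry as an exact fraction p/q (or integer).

x' = [-2, 1]
P' = [192/13 184/13; 184/13 198/13]

x̄ = F·x = [-2, 1]
P̄ = F·P·Fᵀ + Q = [16 12; 12 19]
y = z − H·x̄ = [0]
S = H·P̄·Hᵀ + R = [13]
K = P̄·Hᵀ·S⁻¹ = [4/13; -7/13]
x' = x̄ + K·y = [-2, 1]
P' = (I − K·H)·P̄ = [192/13 184/13; 184/13 198/13]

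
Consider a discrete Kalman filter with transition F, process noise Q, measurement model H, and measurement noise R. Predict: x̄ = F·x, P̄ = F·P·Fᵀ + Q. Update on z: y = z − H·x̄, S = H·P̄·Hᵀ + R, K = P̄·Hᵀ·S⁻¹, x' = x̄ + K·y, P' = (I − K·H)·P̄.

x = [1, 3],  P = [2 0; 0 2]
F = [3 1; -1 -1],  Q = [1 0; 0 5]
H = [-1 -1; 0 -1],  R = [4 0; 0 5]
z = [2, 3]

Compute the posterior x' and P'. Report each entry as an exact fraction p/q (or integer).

x' = [589/251, -863/251]
P' = [1545/251 -785/251; -785/251 805/251]

x̄ = F·x = [6, -4]
P̄ = F·P·Fᵀ + Q = [21 -8; -8 9]
y = z − H·x̄ = [4, -1]
S = H·P̄·Hᵀ + R = [18 1; 1 14]
K = P̄·Hᵀ·S⁻¹ = [-190/251 157/251; -5/251 -161/251]
x' = x̄ + K·y = [589/251, -863/251]
P' = (I − K·H)·P̄ = [1545/251 -785/251; -785/251 805/251]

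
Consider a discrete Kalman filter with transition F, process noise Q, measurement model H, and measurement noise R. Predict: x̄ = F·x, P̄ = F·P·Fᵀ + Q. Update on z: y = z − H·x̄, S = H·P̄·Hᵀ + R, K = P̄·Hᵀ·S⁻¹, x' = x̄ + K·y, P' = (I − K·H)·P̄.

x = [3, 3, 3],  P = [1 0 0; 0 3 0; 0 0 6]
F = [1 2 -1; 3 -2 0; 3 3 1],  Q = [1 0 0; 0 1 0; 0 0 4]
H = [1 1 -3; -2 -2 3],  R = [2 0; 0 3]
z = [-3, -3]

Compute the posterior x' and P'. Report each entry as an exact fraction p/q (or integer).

x̄ = F·x = [6, 3, 21]
P̄ = F·P·Fᵀ + Q = [20 -9 15; -9 22 -9; 15 -9 46]
y = z − H·x̄ = [51, -48]
S = H·P̄·Hᵀ + R = [404 -408; -408 441]
K = P̄·Hᵀ·S⁻¹ = [-187/390 -229/585; -332/975 -1273/2925; -189/325 -82/325]
x' = x̄ + K·y = [131/390, 6361/975, 1122/325]
P' = (I − K·H)·P̄ = [1486/117 -6182/585 67/65; -6182/585 36721/2925 289/325; 67/65 289/325 334/325]

x' = [131/390, 6361/975, 1122/325]
P' = [1486/117 -6182/585 67/65; -6182/585 36721/2925 289/325; 67/65 289/325 334/325]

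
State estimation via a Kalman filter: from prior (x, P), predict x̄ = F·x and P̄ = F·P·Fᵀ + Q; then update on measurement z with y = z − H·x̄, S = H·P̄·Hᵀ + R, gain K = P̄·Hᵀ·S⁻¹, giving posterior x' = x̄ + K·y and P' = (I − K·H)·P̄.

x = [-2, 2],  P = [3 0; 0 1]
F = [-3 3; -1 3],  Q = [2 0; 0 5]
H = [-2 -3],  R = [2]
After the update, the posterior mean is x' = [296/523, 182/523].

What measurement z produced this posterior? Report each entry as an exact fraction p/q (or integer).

x̄ = F·x = [12, 8]
P̄ = F·P·Fᵀ + Q = [38 18; 18 17]
S = H·P̄·Hᵀ + R = [523]
K = P̄·Hᵀ·S⁻¹ = [-130/523; -87/523]
x' − x̄ = [-5980/523, -4002/523] = K·y
y = (KᵀK)⁻¹·Kᵀ·(x' − x̄) = [46]
z = y + H·x̄ = [46] + [-48] = [-2]

z = [-2]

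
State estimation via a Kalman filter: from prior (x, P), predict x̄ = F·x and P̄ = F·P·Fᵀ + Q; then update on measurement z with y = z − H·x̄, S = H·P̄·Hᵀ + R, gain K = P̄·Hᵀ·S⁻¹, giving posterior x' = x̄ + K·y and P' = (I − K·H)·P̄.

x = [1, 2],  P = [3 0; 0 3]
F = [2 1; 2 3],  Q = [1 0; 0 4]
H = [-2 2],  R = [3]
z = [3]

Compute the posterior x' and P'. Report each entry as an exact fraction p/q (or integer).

x' = [234/71, 348/71]
P' = [1036/71 1051/71; 1051/71 1117/71]

x̄ = F·x = [4, 8]
P̄ = F·P·Fᵀ + Q = [16 21; 21 43]
y = z − H·x̄ = [-5]
S = H·P̄·Hᵀ + R = [71]
K = P̄·Hᵀ·S⁻¹ = [10/71; 44/71]
x' = x̄ + K·y = [234/71, 348/71]
P' = (I − K·H)·P̄ = [1036/71 1051/71; 1051/71 1117/71]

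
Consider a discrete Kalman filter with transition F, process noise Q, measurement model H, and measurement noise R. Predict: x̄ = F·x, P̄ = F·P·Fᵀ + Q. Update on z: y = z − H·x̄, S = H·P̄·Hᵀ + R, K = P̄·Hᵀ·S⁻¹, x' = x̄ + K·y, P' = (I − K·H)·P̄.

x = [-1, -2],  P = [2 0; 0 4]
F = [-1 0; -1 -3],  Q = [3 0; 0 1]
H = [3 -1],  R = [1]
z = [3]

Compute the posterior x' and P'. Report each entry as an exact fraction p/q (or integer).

x' = [164/73, 280/73]
P' = [196/73 575/73; 575/73 1758/73]

x̄ = F·x = [1, 7]
P̄ = F·P·Fᵀ + Q = [5 2; 2 39]
y = z − H·x̄ = [7]
S = H·P̄·Hᵀ + R = [73]
K = P̄·Hᵀ·S⁻¹ = [13/73; -33/73]
x' = x̄ + K·y = [164/73, 280/73]
P' = (I − K·H)·P̄ = [196/73 575/73; 575/73 1758/73]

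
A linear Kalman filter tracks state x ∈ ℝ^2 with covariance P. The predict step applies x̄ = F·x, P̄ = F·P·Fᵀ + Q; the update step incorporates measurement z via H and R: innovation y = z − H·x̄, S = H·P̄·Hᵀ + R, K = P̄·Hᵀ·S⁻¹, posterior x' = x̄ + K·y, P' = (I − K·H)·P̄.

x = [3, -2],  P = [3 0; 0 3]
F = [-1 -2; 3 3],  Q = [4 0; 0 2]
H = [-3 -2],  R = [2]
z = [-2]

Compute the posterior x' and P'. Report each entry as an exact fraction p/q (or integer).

x̄ = F·x = [1, 3]
P̄ = F·P·Fᵀ + Q = [19 -27; -27 56]
y = z − H·x̄ = [7]
S = H·P̄·Hᵀ + R = [73]
K = P̄·Hᵀ·S⁻¹ = [-3/73; -31/73]
x' = x̄ + K·y = [52/73, 2/73]
P' = (I − K·H)·P̄ = [1378/73 -2064/73; -2064/73 3127/73]

x' = [52/73, 2/73]
P' = [1378/73 -2064/73; -2064/73 3127/73]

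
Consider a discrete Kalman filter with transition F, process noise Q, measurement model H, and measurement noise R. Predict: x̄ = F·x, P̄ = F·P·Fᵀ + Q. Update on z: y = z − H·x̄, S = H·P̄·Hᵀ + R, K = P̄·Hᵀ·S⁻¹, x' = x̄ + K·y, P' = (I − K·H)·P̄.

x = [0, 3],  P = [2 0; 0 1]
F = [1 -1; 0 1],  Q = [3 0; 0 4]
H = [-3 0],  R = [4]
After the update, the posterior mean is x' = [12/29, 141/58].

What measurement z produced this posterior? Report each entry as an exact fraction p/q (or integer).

z = [-2]

x̄ = F·x = [-3, 3]
P̄ = F·P·Fᵀ + Q = [6 -1; -1 5]
S = H·P̄·Hᵀ + R = [58]
K = P̄·Hᵀ·S⁻¹ = [-9/29; 3/58]
x' − x̄ = [99/29, -33/58] = K·y
y = (KᵀK)⁻¹·Kᵀ·(x' − x̄) = [-11]
z = y + H·x̄ = [-11] + [9] = [-2]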